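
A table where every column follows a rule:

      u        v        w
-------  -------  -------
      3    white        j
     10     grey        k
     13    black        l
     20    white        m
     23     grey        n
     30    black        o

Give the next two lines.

Column u: alternating steps +7, +3, +7, +3, …, so 3, 10, 13, 20, 23, 30 → 33 → 40.
Column v — repeats white → grey → black: white, grey, black, white, grey, black → white → grey.
Column w — letters move forward 1 place in the alphabet: j, k, l, m, n, o → p → q.
Putting the parts together: 33  white  p and then 40  grey  q.

33  white  p; 40  grey  q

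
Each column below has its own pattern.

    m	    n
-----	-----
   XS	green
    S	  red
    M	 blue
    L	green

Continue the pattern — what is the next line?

Column m: runs through clothing sizes XS→XL; XS, S, M, L → XL.
For the column n, repeats green → red → blue: green, red, blue, green → red.
Combining the parts gives XL  red.

XL  red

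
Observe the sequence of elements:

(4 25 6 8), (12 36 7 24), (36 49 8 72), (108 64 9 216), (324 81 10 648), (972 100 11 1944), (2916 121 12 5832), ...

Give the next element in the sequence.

(8748 144 13 17496)

For the first part, ×3 each step: 4, 12, 36, 108, 324, 972, 2916 → 8748.
Second part: perfect squares: 5², 6², 7², …, so 25, 36, 49, 64, 81, 100, 121 → 144.
For the third part, +1 each step: 6, 7, 8, 9, 10, 11, 12 → 13.
Fourth part — always 2 × the first part: 8, 24, 72, 216, 648, 1944, 5832 → 17496.
So the next element is (8748 144 13 17496).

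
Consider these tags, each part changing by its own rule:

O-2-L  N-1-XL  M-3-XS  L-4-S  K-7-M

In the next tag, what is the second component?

Second component: 2, 1, 3, 4, 7 → 11 (each term is the sum of the two before it).

11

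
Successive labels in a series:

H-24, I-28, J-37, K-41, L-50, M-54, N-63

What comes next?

O-67

Letter goes H, I, J, K, L, M, N → O (letters move forward 1 place in the alphabet).
Second component: alternating steps +4, +9, +4, +9, …; 24, 28, 37, 41, 50, 54, 63 → 67.
Combining the parts gives O-67.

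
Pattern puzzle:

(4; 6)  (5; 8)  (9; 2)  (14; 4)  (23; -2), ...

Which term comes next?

(37; 0)

First entry goes 4, 5, 9, 14, 23 → 37 (each term is the sum of the two before it).
Second entry: alternating steps +2, −6, +2, −6, …; 6, 8, 2, 4, -2 → 0.
So the next term is (37; 0).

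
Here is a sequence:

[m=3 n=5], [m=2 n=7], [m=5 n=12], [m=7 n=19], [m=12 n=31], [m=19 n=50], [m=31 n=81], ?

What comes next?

[m=50 n=131]

M: each term is the sum of the two before it, so 3, 2, 5, 7, 12, 19, 31 → 50.
N: each term is the sum of the two before it, so 5, 7, 12, 19, 31, 50, 81 → 131.
So the next pair is [m=50 n=131].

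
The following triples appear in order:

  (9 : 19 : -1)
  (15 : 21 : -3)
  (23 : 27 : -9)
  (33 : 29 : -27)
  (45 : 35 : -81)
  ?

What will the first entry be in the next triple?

59

First entry: differences are 6, 8, 10, … (increasing by 2 each time); 9, 15, 23, 33, 45 → 59.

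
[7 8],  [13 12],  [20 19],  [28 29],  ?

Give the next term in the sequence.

[37 42]

First component: 7, 13, 20, 28 → 37 (differences are 6, 7, 8, … (increasing by 1 each time)).
Second component goes 8, 12, 19, 29 → 42 (differences are 4, 7, 10, … (increasing by 3 each time)).
Putting it together: [37 42].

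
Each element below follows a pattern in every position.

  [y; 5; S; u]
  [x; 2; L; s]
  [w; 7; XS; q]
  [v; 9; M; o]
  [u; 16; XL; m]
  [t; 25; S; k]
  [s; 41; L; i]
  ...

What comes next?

First letter: y, x, w, v, u, t, s → r (letters move back 1 place in the alphabet).
Second entry: each term is the sum of the two before it, so 5, 2, 7, 9, 16, 25, 41 → 66.
Size — repeats S → L → XS → M → XL: S, L, XS, M, XL, S, L → XS.
For the second letter, letters move back 2 places in the alphabet: u, s, q, o, m, k, i → g.
Combining the parts gives [r; 66; XS; g].

[r; 66; XS; g]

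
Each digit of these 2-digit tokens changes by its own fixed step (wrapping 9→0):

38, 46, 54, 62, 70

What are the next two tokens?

88, 96

First digit: 3, 4, 5, 6, 7 → 8 → 9 (+1 each step, mod 10).
Second digit: −2 each step, mod 10, so 8, 6, 4, 2, 0 → 8 → 6.
Putting the parts together: 88 and then 96.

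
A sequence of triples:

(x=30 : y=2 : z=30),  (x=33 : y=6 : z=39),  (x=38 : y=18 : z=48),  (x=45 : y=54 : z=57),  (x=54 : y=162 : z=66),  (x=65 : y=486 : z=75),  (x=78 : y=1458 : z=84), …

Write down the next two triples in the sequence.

X — differences are 3, 5, 7, … (increasing by 2 each time): 30, 33, 38, 45, 54, 65, 78 → 93 → 110.
Y: ×3 each step, so 2, 6, 18, 54, 162, 486, 1458 → 4374 → 13122.
Z: +9 each step, so 30, 39, 48, 57, 66, 75, 84 → 93 → 102.
Putting the parts together: (x=93 : y=4374 : z=93) and then (x=110 : y=13122 : z=102).

(x=93 : y=4374 : z=93), (x=110 : y=13122 : z=102)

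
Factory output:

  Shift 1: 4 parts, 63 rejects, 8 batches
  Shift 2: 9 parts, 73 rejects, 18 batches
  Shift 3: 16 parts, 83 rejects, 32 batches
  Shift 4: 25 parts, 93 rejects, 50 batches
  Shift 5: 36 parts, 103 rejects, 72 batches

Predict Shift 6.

49 parts, 113 rejects, 98 batches

Parts — perfect squares: 2², 3², 4², …: 4, 9, 16, 25, 36 → 49.
Rejects: +10 each step; 63, 73, 83, 93, 103 → 113.
For the batches, always 2 × the parts: 8, 18, 32, 50, 72 → 98.
Putting it together: 49 parts, 113 rejects, 98 batches.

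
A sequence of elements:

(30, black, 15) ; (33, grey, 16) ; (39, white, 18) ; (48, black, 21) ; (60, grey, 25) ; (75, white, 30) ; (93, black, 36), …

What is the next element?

(114, grey, 43)

First part: 30, 33, 39, 48, 60, 75, 93 → 114 (differences are 3, 6, 9, … (increasing by 3 each time)).
Shade — repeats black → grey → white: black, grey, white, black, grey, white, black → grey.
Third part: differences are 1, 2, 3, … (increasing by 1 each time), so 15, 16, 18, 21, 25, 30, 36 → 43.
Putting it together: (114, grey, 43).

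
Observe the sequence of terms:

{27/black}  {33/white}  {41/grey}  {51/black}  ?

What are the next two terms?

{63/white}, {77/grey}

First coordinate: 27, 33, 41, 51 → 63 → 77 (differences are 6, 8, 10, … (increasing by 2 each time)).
Shade: repeats black → white → grey; black, white, grey, black → white → grey.
Putting the parts together: {63/white} and then {77/grey}.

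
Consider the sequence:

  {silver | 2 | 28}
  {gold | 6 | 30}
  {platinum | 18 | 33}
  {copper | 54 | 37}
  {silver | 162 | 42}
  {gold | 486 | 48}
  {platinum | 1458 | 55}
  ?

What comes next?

{copper | 4374 | 63}

Metal: repeats silver → gold → platinum → copper, so silver, gold, platinum, copper, silver, gold, platinum → copper.
Second component: 2, 6, 18, 54, 162, 486, 1458 → 4374 (×3 each step).
Third component: 28, 30, 33, 37, 42, 48, 55 → 63 (differences are 2, 3, 4, … (increasing by 1 each time)).
So the next element is {copper | 4374 | 63}.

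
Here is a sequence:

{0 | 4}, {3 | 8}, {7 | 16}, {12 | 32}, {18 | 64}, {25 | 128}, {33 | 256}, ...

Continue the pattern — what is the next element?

{42 | 512}

First value: 0, 3, 7, 12, 18, 25, 33 → 42 (differences are 3, 4, 5, … (increasing by 1 each time)).
Second value goes 4, 8, 16, 32, 64, 128, 256 → 512 (×2 each step).
Putting it together: {42 | 512}.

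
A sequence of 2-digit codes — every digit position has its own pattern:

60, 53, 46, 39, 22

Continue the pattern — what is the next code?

15

For the first digit, −1 each step, mod 10: 6, 5, 4, 3, 2 → 1.
Second digit: +3 each step, mod 10, so 0, 3, 6, 9, 2 → 5.
Putting it together: 15.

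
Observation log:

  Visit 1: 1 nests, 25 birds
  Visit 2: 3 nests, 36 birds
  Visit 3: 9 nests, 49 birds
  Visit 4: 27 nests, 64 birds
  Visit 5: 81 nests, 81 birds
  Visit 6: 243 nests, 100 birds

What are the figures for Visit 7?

729 nests, 121 birds

Nests: 1, 3, 9, 27, 81, 243 → 729 (×3 each step).
Birds: 25, 36, 49, 64, 81, 100 → 121 (perfect squares: 5², 6², 7², …).
Putting it together: 729 nests, 121 birds.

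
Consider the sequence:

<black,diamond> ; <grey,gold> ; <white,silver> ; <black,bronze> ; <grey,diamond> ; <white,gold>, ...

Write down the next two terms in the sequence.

<black,silver>, <grey,bronze>

For the shade, repeats black → grey → white: black, grey, white, black, grey, white → black → grey.
For the rank, repeats diamond → gold → silver → bronze: diamond, gold, silver, bronze, diamond, gold → silver → bronze.
So the next two terms are <black,silver> and <grey,bronze>.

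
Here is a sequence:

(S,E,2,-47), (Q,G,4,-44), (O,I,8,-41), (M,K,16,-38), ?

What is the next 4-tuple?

First letter — letters move back 2 places in the alphabet: S, Q, O, M → K.
For the second letter, letters move forward 2 places in the alphabet: E, G, I, K → M.
For the third slot, ×2 each step: 2, 4, 8, 16 → 32.
Fourth slot — +3 each step: -47, -44, -41, -38 → -35.
So the next 4-tuple is (K,M,32,-35).

(K,M,32,-35)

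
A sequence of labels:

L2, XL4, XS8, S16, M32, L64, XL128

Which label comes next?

Size — repeats L → XL → XS → S → M: L, XL, XS, S, M, L, XL → XS.
Second component: 2, 4, 8, 16, 32, 64, 128 → 256 (×2 each step).
Putting it together: XS256.

XS256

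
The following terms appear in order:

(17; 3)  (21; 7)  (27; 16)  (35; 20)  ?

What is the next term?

First component: 17, 21, 27, 35 → 45 (differences are 4, 6, 8, … (increasing by 2 each time)).
Second component: alternating steps +4, +9, +4, +9, …; 3, 7, 16, 20 → 29.
Combining the parts gives (45; 29).

(45; 29)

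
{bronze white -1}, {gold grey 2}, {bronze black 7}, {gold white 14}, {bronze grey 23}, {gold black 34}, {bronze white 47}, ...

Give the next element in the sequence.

Rank: alternates bronze ↔ gold, so bronze, gold, bronze, gold, bronze, gold, bronze → gold.
Shade goes white, grey, black, white, grey, black, white → grey (repeats white → grey → black).
Third value goes -1, 2, 7, 14, 23, 34, 47 → 62 (differences are 3, 5, 7, … (increasing by 2 each time)).
So the next element is {gold grey 62}.

{gold grey 62}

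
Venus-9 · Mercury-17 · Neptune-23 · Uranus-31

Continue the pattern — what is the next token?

Planet: Venus, Mercury, Neptune, Uranus → Saturn (runs backward through the planets Mercury→Neptune).
Second component: 9, 17, 23, 31 → 37 (alternating steps +8, +6, +8, +6, …).
Putting it together: Saturn-37.

Saturn-37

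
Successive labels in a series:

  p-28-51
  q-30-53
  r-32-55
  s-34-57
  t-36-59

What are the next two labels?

u-38-61, v-40-63

Letter: p, q, r, s, t → u → v (letters move forward 1 place in the alphabet).
For the second component, +2 each step: 28, 30, 32, 34, 36 → 38 → 40.
Third component — +2 each step: 51, 53, 55, 57, 59 → 61 → 63.
So the next two labels are u-38-61 and v-40-63.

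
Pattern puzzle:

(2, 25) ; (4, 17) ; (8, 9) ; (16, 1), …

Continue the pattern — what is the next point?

First value: ×2 each step, so 2, 4, 8, 16 → 32.
Second value goes 25, 17, 9, 1 → -7 (−8 each step).
Putting it together: (32, -7).

(32, -7)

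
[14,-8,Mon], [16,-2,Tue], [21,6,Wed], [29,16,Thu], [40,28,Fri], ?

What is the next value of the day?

First slot: differences are 2, 5, 8, … (increasing by 3 each time); 14, 16, 21, 29, 40 → 54.
Second slot goes -8, -2, 6, 16, 28 → 42 (differences are 6, 8, 10, … (increasing by 2 each time)).
Day: runs through the weekdays Mon→Sun; Mon, Tue, Wed, Thu, Fri → Sat.

Sat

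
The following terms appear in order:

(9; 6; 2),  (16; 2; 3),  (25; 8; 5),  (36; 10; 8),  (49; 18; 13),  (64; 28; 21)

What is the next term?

First slot: 9, 16, 25, 36, 49, 64 → 81 (perfect squares: 3², 4², 5², …).
Second slot: 6, 2, 8, 10, 18, 28 → 46 (each term is the sum of the two before it).
Third slot: 2, 3, 5, 8, 13, 21 → 34 (each term is the sum of the two before it).
So the next term is (81; 46; 34).

(81; 46; 34)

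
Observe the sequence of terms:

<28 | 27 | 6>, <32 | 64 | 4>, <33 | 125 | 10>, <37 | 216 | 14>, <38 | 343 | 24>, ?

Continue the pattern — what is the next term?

<42 | 512 | 38>

First coordinate: 28, 32, 33, 37, 38 → 42 (alternating steps +4, +1, +4, +1, …).
Second coordinate: perfect cubes: 3³, 4³, 5³, …, so 27, 64, 125, 216, 343 → 512.
Third coordinate: each term is the sum of the two before it, so 6, 4, 10, 14, 24 → 38.
Combining the parts gives <42 | 512 | 38>.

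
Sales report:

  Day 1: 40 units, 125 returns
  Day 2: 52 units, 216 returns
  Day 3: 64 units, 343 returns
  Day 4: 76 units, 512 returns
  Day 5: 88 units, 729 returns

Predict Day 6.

Units: 40, 52, 64, 76, 88 → 100 (+12 each step).
Returns — perfect cubes: 5³, 6³, 7³, …: 125, 216, 343, 512, 729 → 1000.
Combining the parts gives 100 units, 1000 returns.

100 units, 1000 returns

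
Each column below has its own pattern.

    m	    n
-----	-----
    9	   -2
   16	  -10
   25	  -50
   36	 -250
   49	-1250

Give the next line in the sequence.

64  -6250

Column m: perfect squares: 3², 4², 5², …; 9, 16, 25, 36, 49 → 64.
Column n: ×5 each step; -2, -10, -50, -250, -1250 → -6250.
Putting it together: 64  -6250.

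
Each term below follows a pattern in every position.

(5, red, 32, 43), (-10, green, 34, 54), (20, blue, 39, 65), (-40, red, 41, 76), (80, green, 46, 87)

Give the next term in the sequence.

For the first component, ×(-2) each step: 5, -10, 20, -40, 80 → -160.
For the colour, repeats red → green → blue: red, green, blue, red, green → blue.
Third component: 32, 34, 39, 41, 46 → 48 (alternating steps +2, +5, +2, +5, …).
Fourth component — +11 each step: 43, 54, 65, 76, 87 → 98.
So the next term is (-160, blue, 48, 98).

(-160, blue, 48, 98)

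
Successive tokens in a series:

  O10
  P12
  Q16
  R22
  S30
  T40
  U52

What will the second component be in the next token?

66

Second component goes 10, 12, 16, 22, 30, 40, 52 → 66 (differences are 2, 4, 6, … (increasing by 2 each time)).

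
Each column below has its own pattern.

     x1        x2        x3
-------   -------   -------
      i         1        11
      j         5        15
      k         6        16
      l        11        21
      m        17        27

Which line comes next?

n  28  38

Column x1: letters move forward 1 place in the alphabet, so i, j, k, l, m → n.
Column x2 — each term is the sum of the two before it: 1, 5, 6, 11, 17 → 28.
Column x3: 11, 15, 16, 21, 27 → 38 (always 10 more than the column x2).
Putting it together: n  28  38.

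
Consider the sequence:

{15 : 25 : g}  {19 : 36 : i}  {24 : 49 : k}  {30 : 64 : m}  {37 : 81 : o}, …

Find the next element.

{45 : 100 : q}

For the first part, differences are 4, 5, 6, … (increasing by 1 each time): 15, 19, 24, 30, 37 → 45.
For the second part, perfect squares: 5², 6², 7², …: 25, 36, 49, 64, 81 → 100.
Letter: letters move forward 2 places in the alphabet; g, i, k, m, o → q.
Combining the parts gives {45 : 100 : q}.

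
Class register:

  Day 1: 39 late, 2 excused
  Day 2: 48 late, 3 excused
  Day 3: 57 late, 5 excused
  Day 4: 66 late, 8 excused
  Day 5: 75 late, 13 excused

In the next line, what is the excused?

21

Excused goes 2, 3, 5, 8, 13 → 21 (each term is the sum of the two before it).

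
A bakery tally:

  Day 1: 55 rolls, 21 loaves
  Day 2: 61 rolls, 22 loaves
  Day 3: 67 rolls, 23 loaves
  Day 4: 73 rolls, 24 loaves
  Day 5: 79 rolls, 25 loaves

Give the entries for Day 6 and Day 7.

85 rolls, 26 loaves; 91 rolls, 27 loaves

Rolls: +6 each step; 55, 61, 67, 73, 79 → 85 → 91.
Loaves: +1 each step; 21, 22, 23, 24, 25 → 26 → 27.
Putting the parts together: 85 rolls, 26 loaves and then 91 rolls, 27 loaves.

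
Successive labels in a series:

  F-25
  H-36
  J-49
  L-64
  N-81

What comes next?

P-100

Letter: letters move forward 2 places in the alphabet, so F, H, J, L, N → P.
Second component: 25, 36, 49, 64, 81 → 100 (perfect squares: 5², 6², 7², …).
Putting it together: P-100.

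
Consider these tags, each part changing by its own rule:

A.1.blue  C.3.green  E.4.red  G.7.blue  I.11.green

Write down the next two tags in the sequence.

Letter: letters move forward 2 places in the alphabet, so A, C, E, G, I → K → M.
Second component: each term is the sum of the two before it, so 1, 3, 4, 7, 11 → 18 → 29.
Colour goes blue, green, red, blue, green → red → blue (repeats blue → green → red).
So the next two tags are K.18.red and M.29.blue.

K.18.red, M.29.blue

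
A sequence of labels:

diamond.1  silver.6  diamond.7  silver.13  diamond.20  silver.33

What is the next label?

For the rank, alternates diamond ↔ silver: diamond, silver, diamond, silver, diamond, silver → diamond.
Second component goes 1, 6, 7, 13, 20, 33 → 53 (each term is the sum of the two before it).
Putting it together: diamond.53.

diamond.53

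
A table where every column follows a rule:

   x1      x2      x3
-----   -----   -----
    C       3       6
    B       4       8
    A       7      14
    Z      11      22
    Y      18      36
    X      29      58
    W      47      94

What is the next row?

For the column x1, letters move back 1 place in the alphabet, wrapping A→Z: C, B, A, Z, Y, X, W → V.
Column x2: each term is the sum of the two before it; 3, 4, 7, 11, 18, 29, 47 → 76.
Column x3: always 2 × the column x2, so 6, 8, 14, 22, 36, 58, 94 → 152.
Putting it together: V  76  152.

V  76  152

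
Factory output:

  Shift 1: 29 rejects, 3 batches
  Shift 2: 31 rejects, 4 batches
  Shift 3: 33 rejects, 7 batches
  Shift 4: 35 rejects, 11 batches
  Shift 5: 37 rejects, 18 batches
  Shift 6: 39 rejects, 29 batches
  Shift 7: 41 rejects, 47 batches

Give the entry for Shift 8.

Rejects goes 29, 31, 33, 35, 37, 39, 41 → 43 (+2 each step).
Batches: each term is the sum of the two before it; 3, 4, 7, 11, 18, 29, 47 → 76.
So the next row is 43 rejects, 76 batches.

43 rejects, 76 batches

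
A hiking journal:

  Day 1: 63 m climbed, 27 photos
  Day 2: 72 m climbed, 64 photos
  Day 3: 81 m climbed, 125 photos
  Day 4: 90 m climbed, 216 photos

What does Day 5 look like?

99 m climbed, 343 photos

M climbed: +9 each step, so 63, 72, 81, 90 → 99.
Photos: perfect cubes: 3³, 4³, 5³, …, so 27, 64, 125, 216 → 343.
Combining the parts gives 99 m climbed, 343 photos.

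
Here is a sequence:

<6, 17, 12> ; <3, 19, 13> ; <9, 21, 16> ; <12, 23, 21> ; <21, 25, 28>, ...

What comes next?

<33, 27, 37>

First entry: each term is the sum of the two before it; 6, 3, 9, 12, 21 → 33.
Second entry — +2 each step: 17, 19, 21, 23, 25 → 27.
For the third entry, differences are 1, 3, 5, … (increasing by 2 each time): 12, 13, 16, 21, 28 → 37.
So the next triple is <33, 27, 37>.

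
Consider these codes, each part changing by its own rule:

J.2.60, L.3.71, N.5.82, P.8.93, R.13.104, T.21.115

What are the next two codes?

V.34.126, X.55.137

For the letter, letters move forward 2 places in the alphabet: J, L, N, P, R, T → V → X.
Second component goes 2, 3, 5, 8, 13, 21 → 34 → 55 (each term is the sum of the two before it).
Third component goes 60, 71, 82, 93, 104, 115 → 126 → 137 (+11 each step).
Putting the parts together: V.34.126 and then X.55.137.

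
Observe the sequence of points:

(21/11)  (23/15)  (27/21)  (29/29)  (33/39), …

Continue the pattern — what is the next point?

(35/51)

For the first value, alternating steps +2, +4, +2, +4, …: 21, 23, 27, 29, 33 → 35.
Second value — differences are 4, 6, 8, … (increasing by 2 each time): 11, 15, 21, 29, 39 → 51.
Putting it together: (35/51).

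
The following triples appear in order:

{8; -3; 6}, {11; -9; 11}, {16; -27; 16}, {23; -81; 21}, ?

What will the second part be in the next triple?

First part: differences are 3, 5, 7, … (increasing by 2 each time); 8, 11, 16, 23 → 32.
Second part — ×3 each step: -3, -9, -27, -81 → -243.
Third part: +5 each step, so 6, 11, 16, 21 → 26.

-243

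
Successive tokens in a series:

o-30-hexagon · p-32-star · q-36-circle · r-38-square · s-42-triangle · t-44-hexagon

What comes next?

Letter: letters move forward 1 place in the alphabet; o, p, q, r, s, t → u.
Second component goes 30, 32, 36, 38, 42, 44 → 48 (alternating steps +2, +4, +2, +4, …).
Shape goes hexagon, star, circle, square, triangle, hexagon → star (repeats hexagon → star → circle → square → triangle).
So the next token is u-48-star.

u-48-star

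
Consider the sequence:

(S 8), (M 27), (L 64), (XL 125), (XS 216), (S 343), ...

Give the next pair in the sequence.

Size: S, M, L, XL, XS, S → M (repeats S → M → L → XL → XS).
Second part — perfect cubes: 2³, 3³, 4³, …: 8, 27, 64, 125, 216, 343 → 512.
Combining the parts gives (M 512).

(M 512)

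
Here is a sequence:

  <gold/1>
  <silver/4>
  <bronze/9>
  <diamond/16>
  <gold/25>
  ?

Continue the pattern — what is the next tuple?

<silver/36>

Rank: gold, silver, bronze, diamond, gold → silver (repeats gold → silver → bronze → diamond).
Second slot goes 1, 4, 9, 16, 25 → 36 (perfect squares: 1², 2², 3², …).
Combining the parts gives <silver/36>.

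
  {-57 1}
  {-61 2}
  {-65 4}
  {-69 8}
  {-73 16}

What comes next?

{-77 32}

First entry: −4 each step, so -57, -61, -65, -69, -73 → -77.
Second entry goes 1, 2, 4, 8, 16 → 32 (×2 each step).
Combining the parts gives {-77 32}.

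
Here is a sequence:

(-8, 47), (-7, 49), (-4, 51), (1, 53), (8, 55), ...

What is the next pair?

(17, 57)

First entry: differences are 1, 3, 5, … (increasing by 2 each time); -8, -7, -4, 1, 8 → 17.
For the second entry, +2 each step: 47, 49, 51, 53, 55 → 57.
Combining the parts gives (17, 57).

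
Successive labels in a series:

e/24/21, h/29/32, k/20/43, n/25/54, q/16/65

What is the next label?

t/21/76

Letter — letters move forward 3 places in the alphabet: e, h, k, n, q → t.
For the second component, alternating steps +5, −9, +5, −9, …: 24, 29, 20, 25, 16 → 21.
Third component: +11 each step, so 21, 32, 43, 54, 65 → 76.
So the next label is t/21/76.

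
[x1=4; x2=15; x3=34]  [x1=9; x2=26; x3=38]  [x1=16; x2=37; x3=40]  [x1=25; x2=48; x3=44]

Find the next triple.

X1 goes 4, 9, 16, 25 → 36 (perfect squares: 2², 3², 4², …).
X2: +11 each step, so 15, 26, 37, 48 → 59.
X3 goes 34, 38, 40, 44 → 46 (alternating steps +4, +2, +4, +2, …).
Combining the parts gives [x1=36; x2=59; x3=46].

[x1=36; x2=59; x3=46]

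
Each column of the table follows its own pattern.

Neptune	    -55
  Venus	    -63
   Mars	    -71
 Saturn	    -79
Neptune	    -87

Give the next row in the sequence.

Planet: repeats Neptune → Venus → Mars → Saturn, so Neptune, Venus, Mars, Saturn, Neptune → Venus.
Second component: −8 each step; -55, -63, -71, -79, -87 → -95.
So the next row is Venus  -95.

Venus  -95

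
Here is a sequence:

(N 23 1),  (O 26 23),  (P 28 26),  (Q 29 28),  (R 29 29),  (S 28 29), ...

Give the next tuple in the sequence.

Letter: N, O, P, Q, R, S → T (letters move forward 1 place in the alphabet).
Second entry: differences are 3, 2, 1, … (decreasing by 1 each time), so 23, 26, 28, 29, 29, 28 → 26.
Third entry — always the previous value of the second entry: 1, 23, 26, 28, 29, 29 → 28.
Putting it together: (T 26 28).

(T 26 28)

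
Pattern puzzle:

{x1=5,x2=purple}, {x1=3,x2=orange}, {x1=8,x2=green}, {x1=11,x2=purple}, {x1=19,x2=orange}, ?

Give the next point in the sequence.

X1: each term is the sum of the two before it; 5, 3, 8, 11, 19 → 30.
X2: purple, orange, green, purple, orange → green (repeats purple → orange → green).
Putting it together: {x1=30,x2=green}.

{x1=30,x2=green}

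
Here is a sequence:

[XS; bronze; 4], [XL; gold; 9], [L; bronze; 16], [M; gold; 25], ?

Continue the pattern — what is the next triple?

For the size, runs backward through clothing sizes XS→XL: XS, XL, L, M → S.
Rank goes bronze, gold, bronze, gold → bronze (alternates bronze ↔ gold).
Third part goes 4, 9, 16, 25 → 36 (perfect squares: 2², 3², 4², …).
So the next triple is [S; bronze; 36].

[S; bronze; 36]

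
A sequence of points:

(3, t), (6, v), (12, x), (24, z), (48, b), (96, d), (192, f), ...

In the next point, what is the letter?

Letter: t, v, x, z, b, d, f → h (letters move forward 2 places in the alphabet, wrapping Z→A).

h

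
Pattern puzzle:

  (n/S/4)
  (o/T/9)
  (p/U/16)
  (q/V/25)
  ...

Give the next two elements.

First letter: n, o, p, q → r → s (letters move forward 1 place in the alphabet).
Second letter goes S, T, U, V → W → X (letters move forward 1 place in the alphabet).
Third coordinate goes 4, 9, 16, 25 → 36 → 49 (perfect squares: 2², 3², 4², …).
So the next two elements are (r/W/36) and (s/X/49).

(r/W/36), (s/X/49)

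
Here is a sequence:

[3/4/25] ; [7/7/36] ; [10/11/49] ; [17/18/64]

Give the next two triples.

First slot: each term is the sum of the two before it; 3, 7, 10, 17 → 27 → 44.
For the second slot, each term is the sum of the two before it: 4, 7, 11, 18 → 29 → 47.
Third slot: perfect squares: 5², 6², 7², …, so 25, 36, 49, 64 → 81 → 100.
Putting the parts together: [27/29/81] and then [44/47/100].

[27/29/81], [44/47/100]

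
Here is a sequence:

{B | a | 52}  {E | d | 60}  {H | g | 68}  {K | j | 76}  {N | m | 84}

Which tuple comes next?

{Q | p | 92}

First letter — letters move forward 3 places in the alphabet: B, E, H, K, N → Q.
Second letter: letters move forward 3 places in the alphabet, so a, d, g, j, m → p.
For the third component, +8 each step: 52, 60, 68, 76, 84 → 92.
Combining the parts gives {Q | p | 92}.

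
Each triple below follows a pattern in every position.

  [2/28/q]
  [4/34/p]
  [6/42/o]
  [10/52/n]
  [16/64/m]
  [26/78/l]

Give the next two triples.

First part goes 2, 4, 6, 10, 16, 26 → 42 → 68 (each term is the sum of the two before it).
Second part goes 28, 34, 42, 52, 64, 78 → 94 → 112 (differences are 6, 8, 10, … (increasing by 2 each time)).
For the letter, letters move back 1 place in the alphabet: q, p, o, n, m, l → k → j.
Putting the parts together: [42/94/k] and then [68/112/j].

[42/94/k], [68/112/j]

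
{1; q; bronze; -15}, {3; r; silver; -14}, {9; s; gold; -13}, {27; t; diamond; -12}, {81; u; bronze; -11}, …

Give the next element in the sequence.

First entry: 1, 3, 9, 27, 81 → 243 (×3 each step).
Letter — letters move forward 1 place in the alphabet: q, r, s, t, u → v.
Rank: bronze, silver, gold, diamond, bronze → silver (repeats bronze → silver → gold → diamond).
Fourth entry — +1 each step: -15, -14, -13, -12, -11 → -10.
Combining the parts gives {243; v; silver; -10}.

{243; v; silver; -10}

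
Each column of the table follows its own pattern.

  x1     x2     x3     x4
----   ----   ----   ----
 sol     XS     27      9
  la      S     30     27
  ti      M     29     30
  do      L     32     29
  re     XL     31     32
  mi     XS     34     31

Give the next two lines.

Column x1: runs through the solfège scale do→ti, so sol, la, ti, do, re, mi → fa → sol.
Column x2 goes XS, S, M, L, XL, XS → S → M (repeats XS → S → M → L → XL).
For the column x3, alternating steps +3, −1, +3, −1, …: 27, 30, 29, 32, 31, 34 → 33 → 36.
Column x4: always the previous value of the column x3, so 9, 27, 30, 29, 32, 31 → 34 → 33.
Putting the parts together: fa  S  33  34 and then sol  M  36  33.

fa  S  33  34; sol  M  36  33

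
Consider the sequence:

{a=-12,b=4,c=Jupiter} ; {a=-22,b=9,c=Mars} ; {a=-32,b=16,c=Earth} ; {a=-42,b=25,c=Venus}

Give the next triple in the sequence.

For the a, −10 each step: -12, -22, -32, -42 → -52.
For the b, perfect squares: 2², 3², 4², …: 4, 9, 16, 25 → 36.
C goes Jupiter, Mars, Earth, Venus → Mercury (runs backward through the planets Mercury→Neptune).
Combining the parts gives {a=-52,b=36,c=Mercury}.

{a=-52,b=36,c=Mercury}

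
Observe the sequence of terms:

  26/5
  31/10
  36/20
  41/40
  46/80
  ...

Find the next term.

51/160

First entry goes 26, 31, 36, 41, 46 → 51 (+5 each step).
Second entry: 5, 10, 20, 40, 80 → 160 (×2 each step).
Combining the parts gives 51/160.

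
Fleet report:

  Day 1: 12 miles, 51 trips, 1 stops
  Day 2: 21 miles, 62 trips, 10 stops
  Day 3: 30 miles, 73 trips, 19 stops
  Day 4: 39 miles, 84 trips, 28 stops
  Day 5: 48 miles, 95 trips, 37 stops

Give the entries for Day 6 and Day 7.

57 miles, 106 trips, 46 stops; 66 miles, 117 trips, 55 stops

Miles: +9 each step, so 12, 21, 30, 39, 48 → 57 → 66.
Trips: +11 each step; 51, 62, 73, 84, 95 → 106 → 117.
Stops goes 1, 10, 19, 28, 37 → 46 → 55 (always 11 less than the miles).
Putting the parts together: 57 miles, 106 trips, 46 stops and then 66 miles, 117 trips, 55 stops.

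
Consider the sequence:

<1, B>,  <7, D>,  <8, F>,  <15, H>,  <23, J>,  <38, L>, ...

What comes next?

First coordinate: each term is the sum of the two before it; 1, 7, 8, 15, 23, 38 → 61.
Letter: letters move forward 2 places in the alphabet; B, D, F, H, J, L → N.
So the next element is <61, N>.

<61, N>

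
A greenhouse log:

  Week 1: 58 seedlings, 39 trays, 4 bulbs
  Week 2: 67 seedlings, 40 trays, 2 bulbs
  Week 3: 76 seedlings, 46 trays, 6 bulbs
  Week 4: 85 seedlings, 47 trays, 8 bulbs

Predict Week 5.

94 seedlings, 53 trays, 14 bulbs

Seedlings: 58, 67, 76, 85 → 94 (+9 each step).
Trays — alternating steps +1, +6, +1, +6, …: 39, 40, 46, 47 → 53.
Bulbs: each term is the sum of the two before it, so 4, 2, 6, 8 → 14.
Combining the parts gives 94 seedlings, 53 trays, 14 bulbs.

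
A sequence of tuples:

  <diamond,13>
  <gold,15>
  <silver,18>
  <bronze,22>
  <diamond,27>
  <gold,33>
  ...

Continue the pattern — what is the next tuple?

Rank — repeats diamond → gold → silver → bronze: diamond, gold, silver, bronze, diamond, gold → silver.
Second entry goes 13, 15, 18, 22, 27, 33 → 40 (differences are 2, 3, 4, … (increasing by 1 each time)).
Combining the parts gives <silver,40>.

<silver,40>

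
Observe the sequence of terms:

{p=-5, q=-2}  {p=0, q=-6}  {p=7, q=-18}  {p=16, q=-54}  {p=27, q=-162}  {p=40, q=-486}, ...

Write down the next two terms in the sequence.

{p=55, q=-1458}, {p=72, q=-4374}

P: differences are 5, 7, 9, … (increasing by 2 each time), so -5, 0, 7, 16, 27, 40 → 55 → 72.
Q: ×3 each step, so -2, -6, -18, -54, -162, -486 → -1458 → -4374.
Putting the parts together: {p=55, q=-1458} and then {p=72, q=-4374}.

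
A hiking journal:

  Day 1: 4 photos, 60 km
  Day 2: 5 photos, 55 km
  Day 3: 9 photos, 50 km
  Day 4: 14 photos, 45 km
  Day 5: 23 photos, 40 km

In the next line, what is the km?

Km: 60, 55, 50, 45, 40 → 35 (−5 each step).

35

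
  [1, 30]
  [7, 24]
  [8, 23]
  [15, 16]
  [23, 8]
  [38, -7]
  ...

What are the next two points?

[61, -30], [99, -68]

First component: each term is the sum of the two before it; 1, 7, 8, 15, 23, 38 → 61 → 99.
Second component: 30, 24, 23, 16, 8, -7 → -30 → -68 (together with the first component always sums to 31).
So the next two points are [61, -30] and [99, -68].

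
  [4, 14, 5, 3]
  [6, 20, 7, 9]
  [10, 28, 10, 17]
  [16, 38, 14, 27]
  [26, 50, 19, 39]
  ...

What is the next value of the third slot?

25

Third slot goes 5, 7, 10, 14, 19 → 25 (differences are 2, 3, 4, … (increasing by 1 each time)).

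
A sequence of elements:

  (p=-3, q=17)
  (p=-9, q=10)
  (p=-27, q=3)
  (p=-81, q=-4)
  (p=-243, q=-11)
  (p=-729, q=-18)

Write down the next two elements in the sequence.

(p=-2187, q=-25), (p=-6561, q=-32)

For the p, ×3 each step: -3, -9, -27, -81, -243, -729 → -2187 → -6561.
Q: −7 each step, so 17, 10, 3, -4, -11, -18 → -25 → -32.
So the next two elements are (p=-2187, q=-25) and (p=-6561, q=-32).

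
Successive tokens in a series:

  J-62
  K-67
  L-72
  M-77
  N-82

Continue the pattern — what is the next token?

Letter: J, K, L, M, N → O (letters move forward 1 place in the alphabet).
Second component — +5 each step: 62, 67, 72, 77, 82 → 87.
So the next token is O-87.

O-87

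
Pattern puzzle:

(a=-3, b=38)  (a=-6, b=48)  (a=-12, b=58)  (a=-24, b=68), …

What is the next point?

A goes -3, -6, -12, -24 → -48 (×2 each step).
For the b, +10 each step: 38, 48, 58, 68 → 78.
So the next point is (a=-48, b=78).

(a=-48, b=78)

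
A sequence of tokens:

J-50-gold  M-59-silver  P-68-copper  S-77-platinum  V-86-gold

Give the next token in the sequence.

Letter: J, M, P, S, V → Y (letters move forward 3 places in the alphabet).
Second component goes 50, 59, 68, 77, 86 → 95 (+9 each step).
Metal goes gold, silver, copper, platinum, gold → silver (repeats gold → silver → copper → platinum).
So the next token is Y-95-silver.

Y-95-silver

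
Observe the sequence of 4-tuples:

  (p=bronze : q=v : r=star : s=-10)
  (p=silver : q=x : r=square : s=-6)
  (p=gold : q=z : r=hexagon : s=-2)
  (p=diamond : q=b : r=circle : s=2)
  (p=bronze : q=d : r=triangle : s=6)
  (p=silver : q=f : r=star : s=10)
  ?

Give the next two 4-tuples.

P: repeats bronze → silver → gold → diamond, so bronze, silver, gold, diamond, bronze, silver → gold → diamond.
Q — letters move forward 2 places in the alphabet, wrapping Z→A: v, x, z, b, d, f → h → j.
R: repeats star → square → hexagon → circle → triangle, so star, square, hexagon, circle, triangle, star → square → hexagon.
S — +4 each step: -10, -6, -2, 2, 6, 10 → 14 → 18.
So the next two 4-tuples are (p=gold : q=h : r=square : s=14) and (p=diamond : q=j : r=hexagon : s=18).

(p=gold : q=h : r=square : s=14), (p=diamond : q=j : r=hexagon : s=18)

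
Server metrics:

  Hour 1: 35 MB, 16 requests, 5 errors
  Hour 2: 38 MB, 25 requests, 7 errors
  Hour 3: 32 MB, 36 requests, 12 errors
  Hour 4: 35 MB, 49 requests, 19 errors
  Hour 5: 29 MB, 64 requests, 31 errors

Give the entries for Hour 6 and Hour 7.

32 MB, 81 requests, 50 errors; 26 MB, 100 requests, 81 errors

MB goes 35, 38, 32, 35, 29 → 32 → 26 (alternating steps +3, −6, +3, −6, …).
Requests: 16, 25, 36, 49, 64 → 81 → 100 (perfect squares: 4², 5², 6², …).
Errors — each term is the sum of the two before it: 5, 7, 12, 19, 31 → 50 → 81.
Putting the parts together: 32 MB, 81 requests, 50 errors and then 26 MB, 100 requests, 81 errors.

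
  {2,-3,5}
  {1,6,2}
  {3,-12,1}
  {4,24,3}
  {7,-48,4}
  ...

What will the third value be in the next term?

For the first value, each term is the sum of the two before it: 2, 1, 3, 4, 7 → 11.
Second value — ×(-2) each step: -3, 6, -12, 24, -48 → 96.
Third value: always the previous value of the first value; 5, 2, 1, 3, 4 → 7.

7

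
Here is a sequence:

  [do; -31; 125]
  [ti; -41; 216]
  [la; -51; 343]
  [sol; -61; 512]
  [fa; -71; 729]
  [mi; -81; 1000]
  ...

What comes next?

[re; -91; 1331]

Note — runs backward through the solfège scale do→ti: do, ti, la, sol, fa, mi → re.
Second value goes -31, -41, -51, -61, -71, -81 → -91 (−10 each step).
Third value goes 125, 216, 343, 512, 729, 1000 → 1331 (perfect cubes: 5³, 6³, 7³, …).
Combining the parts gives [re; -91; 1331].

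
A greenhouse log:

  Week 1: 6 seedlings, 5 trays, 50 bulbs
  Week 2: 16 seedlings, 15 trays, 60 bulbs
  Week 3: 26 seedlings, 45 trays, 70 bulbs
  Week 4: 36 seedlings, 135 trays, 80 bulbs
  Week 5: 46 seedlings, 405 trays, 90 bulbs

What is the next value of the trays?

1215

Seedlings: +10 each step; 6, 16, 26, 36, 46 → 56.
Trays: 5, 15, 45, 135, 405 → 1215 (×3 each step).
For the bulbs, +10 each step: 50, 60, 70, 80, 90 → 100.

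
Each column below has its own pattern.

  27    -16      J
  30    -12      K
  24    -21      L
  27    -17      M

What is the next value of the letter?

N

Letter: letters move forward 1 place in the alphabet, so J, K, L, M → N.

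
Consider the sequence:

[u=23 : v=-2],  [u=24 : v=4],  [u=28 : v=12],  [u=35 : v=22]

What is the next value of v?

U goes 23, 24, 28, 35 → 45 (differences are 1, 4, 7, … (increasing by 3 each time)).
V: differences are 6, 8, 10, … (increasing by 2 each time), so -2, 4, 12, 22 → 34.

34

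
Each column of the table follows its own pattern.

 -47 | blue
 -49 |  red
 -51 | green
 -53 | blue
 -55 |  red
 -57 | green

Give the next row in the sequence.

-59  blue

First component: −2 each step; -47, -49, -51, -53, -55, -57 → -59.
Colour: blue, red, green, blue, red, green → blue (repeats blue → red → green).
Combining the parts gives -59  blue.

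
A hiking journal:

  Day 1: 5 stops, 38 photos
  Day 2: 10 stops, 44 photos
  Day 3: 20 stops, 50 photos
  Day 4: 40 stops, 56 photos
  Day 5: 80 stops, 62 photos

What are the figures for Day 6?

160 stops, 68 photos

Stops: ×2 each step, so 5, 10, 20, 40, 80 → 160.
For the photos, +6 each step: 38, 44, 50, 56, 62 → 68.
Putting it together: 160 stops, 68 photos.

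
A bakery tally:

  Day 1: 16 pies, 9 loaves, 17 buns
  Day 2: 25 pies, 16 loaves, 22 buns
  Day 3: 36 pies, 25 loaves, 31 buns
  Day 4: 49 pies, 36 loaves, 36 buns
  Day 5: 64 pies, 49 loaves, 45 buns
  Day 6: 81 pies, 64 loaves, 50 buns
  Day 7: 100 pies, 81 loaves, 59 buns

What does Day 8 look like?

121 pies, 100 loaves, 64 buns

For the pies, perfect squares: 4², 5², 6², …: 16, 25, 36, 49, 64, 81, 100 → 121.
Loaves goes 9, 16, 25, 36, 49, 64, 81 → 100 (perfect squares: 3², 4², 5², …).
Buns — alternating steps +5, +9, +5, +9, …: 17, 22, 31, 36, 45, 50, 59 → 64.
Combining the parts gives 121 pies, 100 loaves, 64 buns.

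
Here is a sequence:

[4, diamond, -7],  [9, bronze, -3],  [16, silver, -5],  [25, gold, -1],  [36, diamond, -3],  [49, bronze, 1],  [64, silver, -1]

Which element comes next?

First value goes 4, 9, 16, 25, 36, 49, 64 → 81 (perfect squares: 2², 3², 4², …).
Rank — repeats diamond → bronze → silver → gold: diamond, bronze, silver, gold, diamond, bronze, silver → gold.
Third value — alternating steps +4, −2, +4, −2, …: -7, -3, -5, -1, -3, 1, -1 → 3.
Combining the parts gives [81, gold, 3].

[81, gold, 3]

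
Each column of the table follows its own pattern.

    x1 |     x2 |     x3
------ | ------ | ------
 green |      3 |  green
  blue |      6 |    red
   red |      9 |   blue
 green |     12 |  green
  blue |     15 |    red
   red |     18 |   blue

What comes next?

green  21  green

Column x1: repeats green → blue → red, so green, blue, red, green, blue, red → green.
Column x2 goes 3, 6, 9, 12, 15, 18 → 21 (+3 each step).
Column x3 — repeats green → red → blue: green, red, blue, green, red, blue → green.
Putting it together: green  21  green.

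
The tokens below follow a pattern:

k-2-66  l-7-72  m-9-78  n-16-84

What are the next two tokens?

o-25-90, p-41-96

Letter: k, l, m, n → o → p (letters move forward 1 place in the alphabet).
For the second component, each term is the sum of the two before it: 2, 7, 9, 16 → 25 → 41.
Third component: +6 each step; 66, 72, 78, 84 → 90 → 96.
So the next two tokens are o-25-90 and p-41-96.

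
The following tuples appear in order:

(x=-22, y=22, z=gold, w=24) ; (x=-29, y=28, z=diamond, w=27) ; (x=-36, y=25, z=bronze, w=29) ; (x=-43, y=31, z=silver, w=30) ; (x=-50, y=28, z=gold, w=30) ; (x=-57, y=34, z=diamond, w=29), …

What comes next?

X — −7 each step: -22, -29, -36, -43, -50, -57 → -64.
For the y, alternating steps +6, −3, +6, −3, …: 22, 28, 25, 31, 28, 34 → 31.
Z: repeats gold → diamond → bronze → silver; gold, diamond, bronze, silver, gold, diamond → bronze.
W: differences are 3, 2, 1, … (decreasing by 1 each time), so 24, 27, 29, 30, 30, 29 → 27.
Combining the parts gives (x=-64, y=31, z=bronze, w=27).

(x=-64, y=31, z=bronze, w=27)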